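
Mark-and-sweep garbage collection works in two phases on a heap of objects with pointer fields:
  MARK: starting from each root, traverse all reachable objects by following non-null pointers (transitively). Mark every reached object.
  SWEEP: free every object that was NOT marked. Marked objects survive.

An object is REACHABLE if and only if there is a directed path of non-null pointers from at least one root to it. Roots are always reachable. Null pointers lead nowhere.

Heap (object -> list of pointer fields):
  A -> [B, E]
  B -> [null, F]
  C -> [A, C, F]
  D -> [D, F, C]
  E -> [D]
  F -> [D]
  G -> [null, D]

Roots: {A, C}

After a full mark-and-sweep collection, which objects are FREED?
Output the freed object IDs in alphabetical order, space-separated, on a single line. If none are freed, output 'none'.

Answer: G

Derivation:
Roots: A C
Mark A: refs=B E, marked=A
Mark C: refs=A C F, marked=A C
Mark B: refs=null F, marked=A B C
Mark E: refs=D, marked=A B C E
Mark F: refs=D, marked=A B C E F
Mark D: refs=D F C, marked=A B C D E F
Unmarked (collected): G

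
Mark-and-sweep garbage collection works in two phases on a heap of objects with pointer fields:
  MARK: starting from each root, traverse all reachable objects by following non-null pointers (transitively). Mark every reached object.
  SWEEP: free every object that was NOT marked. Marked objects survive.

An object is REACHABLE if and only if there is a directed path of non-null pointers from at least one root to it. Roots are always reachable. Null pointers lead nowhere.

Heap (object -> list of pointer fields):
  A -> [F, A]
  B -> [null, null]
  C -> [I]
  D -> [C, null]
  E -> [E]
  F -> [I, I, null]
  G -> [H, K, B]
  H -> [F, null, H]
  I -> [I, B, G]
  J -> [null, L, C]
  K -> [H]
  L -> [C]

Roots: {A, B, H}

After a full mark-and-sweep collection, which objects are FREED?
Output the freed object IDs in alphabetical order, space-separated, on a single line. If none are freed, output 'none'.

Roots: A B H
Mark A: refs=F A, marked=A
Mark B: refs=null null, marked=A B
Mark H: refs=F null H, marked=A B H
Mark F: refs=I I null, marked=A B F H
Mark I: refs=I B G, marked=A B F H I
Mark G: refs=H K B, marked=A B F G H I
Mark K: refs=H, marked=A B F G H I K
Unmarked (collected): C D E J L

Answer: C D E J L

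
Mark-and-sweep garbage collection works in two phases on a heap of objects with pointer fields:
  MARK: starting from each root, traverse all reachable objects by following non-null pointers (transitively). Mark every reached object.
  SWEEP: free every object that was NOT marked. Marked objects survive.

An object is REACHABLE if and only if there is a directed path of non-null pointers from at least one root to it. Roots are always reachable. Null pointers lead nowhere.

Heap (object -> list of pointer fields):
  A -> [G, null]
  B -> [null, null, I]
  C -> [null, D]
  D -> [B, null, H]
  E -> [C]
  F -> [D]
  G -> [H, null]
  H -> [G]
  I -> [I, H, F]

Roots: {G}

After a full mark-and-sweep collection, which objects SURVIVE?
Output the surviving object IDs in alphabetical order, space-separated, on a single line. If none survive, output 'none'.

Roots: G
Mark G: refs=H null, marked=G
Mark H: refs=G, marked=G H
Unmarked (collected): A B C D E F I

Answer: G H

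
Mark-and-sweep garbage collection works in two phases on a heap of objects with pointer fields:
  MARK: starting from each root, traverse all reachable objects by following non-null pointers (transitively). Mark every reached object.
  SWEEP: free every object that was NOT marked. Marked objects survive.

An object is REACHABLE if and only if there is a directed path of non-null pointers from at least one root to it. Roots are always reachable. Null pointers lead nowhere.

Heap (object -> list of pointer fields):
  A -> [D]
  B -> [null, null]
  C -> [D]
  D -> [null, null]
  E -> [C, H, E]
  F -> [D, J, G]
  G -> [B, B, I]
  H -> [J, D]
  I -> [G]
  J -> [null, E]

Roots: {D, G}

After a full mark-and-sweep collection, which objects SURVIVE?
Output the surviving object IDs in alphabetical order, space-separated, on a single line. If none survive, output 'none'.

Answer: B D G I

Derivation:
Roots: D G
Mark D: refs=null null, marked=D
Mark G: refs=B B I, marked=D G
Mark B: refs=null null, marked=B D G
Mark I: refs=G, marked=B D G I
Unmarked (collected): A C E F H J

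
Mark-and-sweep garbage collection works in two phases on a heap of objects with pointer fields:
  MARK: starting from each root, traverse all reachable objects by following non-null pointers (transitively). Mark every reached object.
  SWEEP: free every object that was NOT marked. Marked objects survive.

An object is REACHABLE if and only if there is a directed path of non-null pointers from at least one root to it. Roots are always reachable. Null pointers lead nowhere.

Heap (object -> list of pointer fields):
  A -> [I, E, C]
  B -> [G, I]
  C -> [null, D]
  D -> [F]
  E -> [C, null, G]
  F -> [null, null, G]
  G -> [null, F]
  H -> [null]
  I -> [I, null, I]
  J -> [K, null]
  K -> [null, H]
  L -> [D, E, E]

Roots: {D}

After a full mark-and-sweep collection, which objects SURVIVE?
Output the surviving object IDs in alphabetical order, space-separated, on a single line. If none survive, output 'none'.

Roots: D
Mark D: refs=F, marked=D
Mark F: refs=null null G, marked=D F
Mark G: refs=null F, marked=D F G
Unmarked (collected): A B C E H I J K L

Answer: D F G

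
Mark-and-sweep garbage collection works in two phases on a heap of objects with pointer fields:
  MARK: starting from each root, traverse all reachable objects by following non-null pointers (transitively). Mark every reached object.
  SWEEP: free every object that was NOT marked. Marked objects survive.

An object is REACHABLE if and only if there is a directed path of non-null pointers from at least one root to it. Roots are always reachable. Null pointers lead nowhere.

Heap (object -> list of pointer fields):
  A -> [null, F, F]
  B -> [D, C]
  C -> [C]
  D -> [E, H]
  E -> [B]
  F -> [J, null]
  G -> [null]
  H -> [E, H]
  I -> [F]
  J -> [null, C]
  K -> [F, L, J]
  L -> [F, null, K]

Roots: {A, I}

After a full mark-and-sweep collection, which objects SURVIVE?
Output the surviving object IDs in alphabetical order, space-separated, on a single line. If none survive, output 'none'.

Roots: A I
Mark A: refs=null F F, marked=A
Mark I: refs=F, marked=A I
Mark F: refs=J null, marked=A F I
Mark J: refs=null C, marked=A F I J
Mark C: refs=C, marked=A C F I J
Unmarked (collected): B D E G H K L

Answer: A C F I J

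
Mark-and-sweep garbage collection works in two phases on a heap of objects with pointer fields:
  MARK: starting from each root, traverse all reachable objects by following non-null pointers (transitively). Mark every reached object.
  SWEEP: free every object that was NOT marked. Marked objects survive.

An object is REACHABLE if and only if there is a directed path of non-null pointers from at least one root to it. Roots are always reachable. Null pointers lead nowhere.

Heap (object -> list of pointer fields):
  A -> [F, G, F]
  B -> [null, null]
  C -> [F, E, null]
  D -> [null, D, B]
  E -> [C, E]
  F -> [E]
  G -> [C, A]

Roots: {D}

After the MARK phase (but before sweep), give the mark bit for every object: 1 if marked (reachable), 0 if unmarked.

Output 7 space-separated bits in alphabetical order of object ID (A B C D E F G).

Answer: 0 1 0 1 0 0 0

Derivation:
Roots: D
Mark D: refs=null D B, marked=D
Mark B: refs=null null, marked=B D
Unmarked (collected): A C E F G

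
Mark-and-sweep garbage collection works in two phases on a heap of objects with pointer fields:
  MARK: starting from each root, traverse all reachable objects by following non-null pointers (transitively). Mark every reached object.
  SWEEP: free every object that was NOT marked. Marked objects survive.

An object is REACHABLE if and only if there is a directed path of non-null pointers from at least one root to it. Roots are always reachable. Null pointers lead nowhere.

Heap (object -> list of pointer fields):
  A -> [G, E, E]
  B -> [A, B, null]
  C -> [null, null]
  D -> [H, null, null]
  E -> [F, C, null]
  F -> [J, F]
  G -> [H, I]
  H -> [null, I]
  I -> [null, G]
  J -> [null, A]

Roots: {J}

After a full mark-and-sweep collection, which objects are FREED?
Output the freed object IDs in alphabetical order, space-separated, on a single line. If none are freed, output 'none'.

Answer: B D

Derivation:
Roots: J
Mark J: refs=null A, marked=J
Mark A: refs=G E E, marked=A J
Mark G: refs=H I, marked=A G J
Mark E: refs=F C null, marked=A E G J
Mark H: refs=null I, marked=A E G H J
Mark I: refs=null G, marked=A E G H I J
Mark F: refs=J F, marked=A E F G H I J
Mark C: refs=null null, marked=A C E F G H I J
Unmarked (collected): B D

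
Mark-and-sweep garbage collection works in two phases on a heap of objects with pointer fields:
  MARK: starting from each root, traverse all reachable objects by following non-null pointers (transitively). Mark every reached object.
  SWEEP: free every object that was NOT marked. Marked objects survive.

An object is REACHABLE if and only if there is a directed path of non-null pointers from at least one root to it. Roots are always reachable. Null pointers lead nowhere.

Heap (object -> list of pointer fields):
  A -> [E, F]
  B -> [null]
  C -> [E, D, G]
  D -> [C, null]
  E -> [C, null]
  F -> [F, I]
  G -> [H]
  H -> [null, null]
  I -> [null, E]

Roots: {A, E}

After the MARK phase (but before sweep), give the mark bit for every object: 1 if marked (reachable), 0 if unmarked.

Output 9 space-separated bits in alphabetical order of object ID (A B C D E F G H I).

Roots: A E
Mark A: refs=E F, marked=A
Mark E: refs=C null, marked=A E
Mark F: refs=F I, marked=A E F
Mark C: refs=E D G, marked=A C E F
Mark I: refs=null E, marked=A C E F I
Mark D: refs=C null, marked=A C D E F I
Mark G: refs=H, marked=A C D E F G I
Mark H: refs=null null, marked=A C D E F G H I
Unmarked (collected): B

Answer: 1 0 1 1 1 1 1 1 1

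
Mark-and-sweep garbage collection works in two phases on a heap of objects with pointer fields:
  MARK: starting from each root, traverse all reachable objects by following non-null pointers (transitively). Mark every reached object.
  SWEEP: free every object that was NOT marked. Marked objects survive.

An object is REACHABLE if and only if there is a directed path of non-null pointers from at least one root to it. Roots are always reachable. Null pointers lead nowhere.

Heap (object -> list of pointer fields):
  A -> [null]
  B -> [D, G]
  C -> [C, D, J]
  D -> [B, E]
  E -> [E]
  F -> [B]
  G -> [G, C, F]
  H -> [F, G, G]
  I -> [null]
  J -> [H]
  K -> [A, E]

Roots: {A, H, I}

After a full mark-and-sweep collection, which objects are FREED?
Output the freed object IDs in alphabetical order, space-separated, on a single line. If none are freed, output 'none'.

Roots: A H I
Mark A: refs=null, marked=A
Mark H: refs=F G G, marked=A H
Mark I: refs=null, marked=A H I
Mark F: refs=B, marked=A F H I
Mark G: refs=G C F, marked=A F G H I
Mark B: refs=D G, marked=A B F G H I
Mark C: refs=C D J, marked=A B C F G H I
Mark D: refs=B E, marked=A B C D F G H I
Mark J: refs=H, marked=A B C D F G H I J
Mark E: refs=E, marked=A B C D E F G H I J
Unmarked (collected): K

Answer: K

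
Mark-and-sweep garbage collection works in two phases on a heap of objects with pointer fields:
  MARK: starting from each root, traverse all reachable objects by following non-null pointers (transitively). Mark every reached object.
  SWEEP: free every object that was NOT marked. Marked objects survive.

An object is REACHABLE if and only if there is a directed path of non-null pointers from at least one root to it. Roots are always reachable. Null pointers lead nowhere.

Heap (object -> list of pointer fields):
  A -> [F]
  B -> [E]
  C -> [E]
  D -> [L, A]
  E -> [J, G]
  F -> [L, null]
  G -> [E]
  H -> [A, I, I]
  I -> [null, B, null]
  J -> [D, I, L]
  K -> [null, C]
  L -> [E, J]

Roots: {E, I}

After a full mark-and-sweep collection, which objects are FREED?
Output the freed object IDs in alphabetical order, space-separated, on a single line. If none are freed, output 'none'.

Answer: C H K

Derivation:
Roots: E I
Mark E: refs=J G, marked=E
Mark I: refs=null B null, marked=E I
Mark J: refs=D I L, marked=E I J
Mark G: refs=E, marked=E G I J
Mark B: refs=E, marked=B E G I J
Mark D: refs=L A, marked=B D E G I J
Mark L: refs=E J, marked=B D E G I J L
Mark A: refs=F, marked=A B D E G I J L
Mark F: refs=L null, marked=A B D E F G I J L
Unmarked (collected): C H K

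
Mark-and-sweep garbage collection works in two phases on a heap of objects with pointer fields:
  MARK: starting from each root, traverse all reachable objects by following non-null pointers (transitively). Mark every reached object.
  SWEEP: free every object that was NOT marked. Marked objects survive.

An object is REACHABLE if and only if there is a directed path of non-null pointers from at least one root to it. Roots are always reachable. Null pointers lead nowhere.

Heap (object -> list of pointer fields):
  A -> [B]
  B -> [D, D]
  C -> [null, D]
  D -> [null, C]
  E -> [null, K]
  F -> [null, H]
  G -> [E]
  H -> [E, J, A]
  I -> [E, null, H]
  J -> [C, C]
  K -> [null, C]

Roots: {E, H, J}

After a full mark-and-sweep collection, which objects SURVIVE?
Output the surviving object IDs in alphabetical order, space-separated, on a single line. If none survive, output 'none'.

Roots: E H J
Mark E: refs=null K, marked=E
Mark H: refs=E J A, marked=E H
Mark J: refs=C C, marked=E H J
Mark K: refs=null C, marked=E H J K
Mark A: refs=B, marked=A E H J K
Mark C: refs=null D, marked=A C E H J K
Mark B: refs=D D, marked=A B C E H J K
Mark D: refs=null C, marked=A B C D E H J K
Unmarked (collected): F G I

Answer: A B C D E H J K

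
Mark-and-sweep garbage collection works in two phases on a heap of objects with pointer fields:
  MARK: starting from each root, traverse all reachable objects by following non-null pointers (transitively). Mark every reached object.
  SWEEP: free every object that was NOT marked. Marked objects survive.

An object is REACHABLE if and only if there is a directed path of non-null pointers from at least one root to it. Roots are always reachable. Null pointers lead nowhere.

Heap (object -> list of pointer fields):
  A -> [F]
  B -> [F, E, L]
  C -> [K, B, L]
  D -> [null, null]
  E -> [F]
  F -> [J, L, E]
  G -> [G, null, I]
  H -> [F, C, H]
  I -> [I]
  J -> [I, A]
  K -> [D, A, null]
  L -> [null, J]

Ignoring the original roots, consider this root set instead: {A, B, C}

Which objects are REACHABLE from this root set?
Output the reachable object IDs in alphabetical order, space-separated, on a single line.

Roots: A B C
Mark A: refs=F, marked=A
Mark B: refs=F E L, marked=A B
Mark C: refs=K B L, marked=A B C
Mark F: refs=J L E, marked=A B C F
Mark E: refs=F, marked=A B C E F
Mark L: refs=null J, marked=A B C E F L
Mark K: refs=D A null, marked=A B C E F K L
Mark J: refs=I A, marked=A B C E F J K L
Mark D: refs=null null, marked=A B C D E F J K L
Mark I: refs=I, marked=A B C D E F I J K L
Unmarked (collected): G H

Answer: A B C D E F I J K L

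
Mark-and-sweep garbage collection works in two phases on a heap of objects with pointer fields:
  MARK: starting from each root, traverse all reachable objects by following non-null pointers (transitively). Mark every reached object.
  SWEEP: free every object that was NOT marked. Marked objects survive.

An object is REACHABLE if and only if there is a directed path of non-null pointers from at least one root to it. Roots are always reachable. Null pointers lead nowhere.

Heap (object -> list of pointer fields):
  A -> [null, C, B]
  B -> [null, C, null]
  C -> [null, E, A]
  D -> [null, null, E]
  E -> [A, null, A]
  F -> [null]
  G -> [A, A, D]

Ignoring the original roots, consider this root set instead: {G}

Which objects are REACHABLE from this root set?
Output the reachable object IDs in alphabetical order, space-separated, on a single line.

Answer: A B C D E G

Derivation:
Roots: G
Mark G: refs=A A D, marked=G
Mark A: refs=null C B, marked=A G
Mark D: refs=null null E, marked=A D G
Mark C: refs=null E A, marked=A C D G
Mark B: refs=null C null, marked=A B C D G
Mark E: refs=A null A, marked=A B C D E G
Unmarked (collected): F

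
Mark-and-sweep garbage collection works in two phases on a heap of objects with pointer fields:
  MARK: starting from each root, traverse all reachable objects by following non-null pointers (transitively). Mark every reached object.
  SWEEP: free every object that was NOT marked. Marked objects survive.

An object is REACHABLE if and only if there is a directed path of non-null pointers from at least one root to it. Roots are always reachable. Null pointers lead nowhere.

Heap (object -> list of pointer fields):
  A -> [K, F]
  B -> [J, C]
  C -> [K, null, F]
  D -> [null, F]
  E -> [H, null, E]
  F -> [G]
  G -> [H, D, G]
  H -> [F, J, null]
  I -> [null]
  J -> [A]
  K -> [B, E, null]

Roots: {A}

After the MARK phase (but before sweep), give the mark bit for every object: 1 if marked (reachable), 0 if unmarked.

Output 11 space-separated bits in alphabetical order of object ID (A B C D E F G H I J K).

Roots: A
Mark A: refs=K F, marked=A
Mark K: refs=B E null, marked=A K
Mark F: refs=G, marked=A F K
Mark B: refs=J C, marked=A B F K
Mark E: refs=H null E, marked=A B E F K
Mark G: refs=H D G, marked=A B E F G K
Mark J: refs=A, marked=A B E F G J K
Mark C: refs=K null F, marked=A B C E F G J K
Mark H: refs=F J null, marked=A B C E F G H J K
Mark D: refs=null F, marked=A B C D E F G H J K
Unmarked (collected): I

Answer: 1 1 1 1 1 1 1 1 0 1 1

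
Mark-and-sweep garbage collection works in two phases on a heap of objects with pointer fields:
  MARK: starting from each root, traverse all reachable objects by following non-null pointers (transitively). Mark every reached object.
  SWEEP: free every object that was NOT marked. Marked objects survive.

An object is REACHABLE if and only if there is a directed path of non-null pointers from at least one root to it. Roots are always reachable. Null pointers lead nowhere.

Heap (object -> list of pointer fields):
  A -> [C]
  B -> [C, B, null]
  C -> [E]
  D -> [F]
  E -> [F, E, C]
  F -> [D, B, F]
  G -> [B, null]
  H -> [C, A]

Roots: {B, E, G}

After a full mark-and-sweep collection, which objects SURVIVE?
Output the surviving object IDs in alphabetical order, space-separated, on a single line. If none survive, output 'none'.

Answer: B C D E F G

Derivation:
Roots: B E G
Mark B: refs=C B null, marked=B
Mark E: refs=F E C, marked=B E
Mark G: refs=B null, marked=B E G
Mark C: refs=E, marked=B C E G
Mark F: refs=D B F, marked=B C E F G
Mark D: refs=F, marked=B C D E F G
Unmarked (collected): A H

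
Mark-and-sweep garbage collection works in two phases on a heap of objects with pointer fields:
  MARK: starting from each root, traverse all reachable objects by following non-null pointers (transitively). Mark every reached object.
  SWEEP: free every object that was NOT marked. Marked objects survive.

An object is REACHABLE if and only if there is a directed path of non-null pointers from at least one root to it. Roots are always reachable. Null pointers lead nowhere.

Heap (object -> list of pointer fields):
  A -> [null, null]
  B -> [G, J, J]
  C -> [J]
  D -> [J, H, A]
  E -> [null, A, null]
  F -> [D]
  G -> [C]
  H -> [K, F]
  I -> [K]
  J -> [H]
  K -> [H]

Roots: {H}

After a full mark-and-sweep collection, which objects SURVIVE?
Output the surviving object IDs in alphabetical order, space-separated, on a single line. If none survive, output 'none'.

Roots: H
Mark H: refs=K F, marked=H
Mark K: refs=H, marked=H K
Mark F: refs=D, marked=F H K
Mark D: refs=J H A, marked=D F H K
Mark J: refs=H, marked=D F H J K
Mark A: refs=null null, marked=A D F H J K
Unmarked (collected): B C E G I

Answer: A D F H J K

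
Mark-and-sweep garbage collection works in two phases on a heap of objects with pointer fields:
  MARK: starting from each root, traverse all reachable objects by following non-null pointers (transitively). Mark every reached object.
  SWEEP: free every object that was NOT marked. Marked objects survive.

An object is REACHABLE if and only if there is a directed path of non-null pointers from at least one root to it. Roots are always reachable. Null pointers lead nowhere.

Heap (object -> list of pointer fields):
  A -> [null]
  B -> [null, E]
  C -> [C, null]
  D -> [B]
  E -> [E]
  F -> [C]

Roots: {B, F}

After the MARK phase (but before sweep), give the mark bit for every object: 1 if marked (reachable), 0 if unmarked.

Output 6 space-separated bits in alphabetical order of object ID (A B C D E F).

Roots: B F
Mark B: refs=null E, marked=B
Mark F: refs=C, marked=B F
Mark E: refs=E, marked=B E F
Mark C: refs=C null, marked=B C E F
Unmarked (collected): A D

Answer: 0 1 1 0 1 1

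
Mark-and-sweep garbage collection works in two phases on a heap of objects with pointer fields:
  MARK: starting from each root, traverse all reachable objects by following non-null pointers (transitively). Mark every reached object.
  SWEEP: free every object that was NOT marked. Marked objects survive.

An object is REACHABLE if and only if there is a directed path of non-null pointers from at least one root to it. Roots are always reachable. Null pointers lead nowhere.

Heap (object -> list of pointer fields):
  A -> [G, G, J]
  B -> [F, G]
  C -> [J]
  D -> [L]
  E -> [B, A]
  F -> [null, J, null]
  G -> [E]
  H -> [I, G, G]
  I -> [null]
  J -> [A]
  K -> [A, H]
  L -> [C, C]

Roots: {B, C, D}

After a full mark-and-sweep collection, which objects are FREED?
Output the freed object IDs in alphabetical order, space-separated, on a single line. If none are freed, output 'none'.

Roots: B C D
Mark B: refs=F G, marked=B
Mark C: refs=J, marked=B C
Mark D: refs=L, marked=B C D
Mark F: refs=null J null, marked=B C D F
Mark G: refs=E, marked=B C D F G
Mark J: refs=A, marked=B C D F G J
Mark L: refs=C C, marked=B C D F G J L
Mark E: refs=B A, marked=B C D E F G J L
Mark A: refs=G G J, marked=A B C D E F G J L
Unmarked (collected): H I K

Answer: H I K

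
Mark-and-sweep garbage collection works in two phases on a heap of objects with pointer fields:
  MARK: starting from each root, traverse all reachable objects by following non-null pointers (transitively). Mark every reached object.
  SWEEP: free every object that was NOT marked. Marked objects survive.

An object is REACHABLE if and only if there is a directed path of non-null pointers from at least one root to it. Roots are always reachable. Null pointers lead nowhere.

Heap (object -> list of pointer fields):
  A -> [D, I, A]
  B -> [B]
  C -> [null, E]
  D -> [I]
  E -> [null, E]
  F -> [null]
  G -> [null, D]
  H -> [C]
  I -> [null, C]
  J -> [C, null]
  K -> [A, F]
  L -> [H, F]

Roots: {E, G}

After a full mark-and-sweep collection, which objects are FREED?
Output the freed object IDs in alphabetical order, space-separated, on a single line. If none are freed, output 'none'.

Roots: E G
Mark E: refs=null E, marked=E
Mark G: refs=null D, marked=E G
Mark D: refs=I, marked=D E G
Mark I: refs=null C, marked=D E G I
Mark C: refs=null E, marked=C D E G I
Unmarked (collected): A B F H J K L

Answer: A B F H J K L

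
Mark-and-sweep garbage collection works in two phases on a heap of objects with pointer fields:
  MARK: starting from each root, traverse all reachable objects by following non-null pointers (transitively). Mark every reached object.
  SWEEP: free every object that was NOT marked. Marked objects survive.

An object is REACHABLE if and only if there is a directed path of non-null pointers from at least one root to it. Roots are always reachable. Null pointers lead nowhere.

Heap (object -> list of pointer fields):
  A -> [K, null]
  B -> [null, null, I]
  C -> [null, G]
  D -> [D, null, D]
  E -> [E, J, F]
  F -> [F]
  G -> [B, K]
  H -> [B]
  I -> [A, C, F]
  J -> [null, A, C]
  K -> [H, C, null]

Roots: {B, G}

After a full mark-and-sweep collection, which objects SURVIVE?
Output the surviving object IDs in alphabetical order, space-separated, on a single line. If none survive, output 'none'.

Roots: B G
Mark B: refs=null null I, marked=B
Mark G: refs=B K, marked=B G
Mark I: refs=A C F, marked=B G I
Mark K: refs=H C null, marked=B G I K
Mark A: refs=K null, marked=A B G I K
Mark C: refs=null G, marked=A B C G I K
Mark F: refs=F, marked=A B C F G I K
Mark H: refs=B, marked=A B C F G H I K
Unmarked (collected): D E J

Answer: A B C F G H I K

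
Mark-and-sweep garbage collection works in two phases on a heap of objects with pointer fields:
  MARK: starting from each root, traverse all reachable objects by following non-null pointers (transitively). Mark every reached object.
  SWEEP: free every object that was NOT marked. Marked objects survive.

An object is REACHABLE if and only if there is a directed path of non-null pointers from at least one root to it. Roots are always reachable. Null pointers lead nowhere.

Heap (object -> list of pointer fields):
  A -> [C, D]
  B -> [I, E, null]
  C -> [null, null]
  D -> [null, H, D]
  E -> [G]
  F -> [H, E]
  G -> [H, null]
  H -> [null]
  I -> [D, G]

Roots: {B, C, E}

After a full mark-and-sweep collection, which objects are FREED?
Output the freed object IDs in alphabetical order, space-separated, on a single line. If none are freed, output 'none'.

Answer: A F

Derivation:
Roots: B C E
Mark B: refs=I E null, marked=B
Mark C: refs=null null, marked=B C
Mark E: refs=G, marked=B C E
Mark I: refs=D G, marked=B C E I
Mark G: refs=H null, marked=B C E G I
Mark D: refs=null H D, marked=B C D E G I
Mark H: refs=null, marked=B C D E G H I
Unmarked (collected): A F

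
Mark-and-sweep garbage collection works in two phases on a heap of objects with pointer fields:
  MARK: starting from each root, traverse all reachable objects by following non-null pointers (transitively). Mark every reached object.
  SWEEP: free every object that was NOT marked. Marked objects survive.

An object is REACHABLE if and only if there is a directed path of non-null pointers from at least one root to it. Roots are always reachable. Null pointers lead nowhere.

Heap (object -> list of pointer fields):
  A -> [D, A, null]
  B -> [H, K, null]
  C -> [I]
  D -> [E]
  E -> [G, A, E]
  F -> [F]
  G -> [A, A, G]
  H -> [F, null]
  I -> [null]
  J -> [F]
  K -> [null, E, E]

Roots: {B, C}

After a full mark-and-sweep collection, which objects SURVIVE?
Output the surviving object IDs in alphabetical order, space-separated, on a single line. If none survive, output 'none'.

Answer: A B C D E F G H I K

Derivation:
Roots: B C
Mark B: refs=H K null, marked=B
Mark C: refs=I, marked=B C
Mark H: refs=F null, marked=B C H
Mark K: refs=null E E, marked=B C H K
Mark I: refs=null, marked=B C H I K
Mark F: refs=F, marked=B C F H I K
Mark E: refs=G A E, marked=B C E F H I K
Mark G: refs=A A G, marked=B C E F G H I K
Mark A: refs=D A null, marked=A B C E F G H I K
Mark D: refs=E, marked=A B C D E F G H I K
Unmarked (collected): J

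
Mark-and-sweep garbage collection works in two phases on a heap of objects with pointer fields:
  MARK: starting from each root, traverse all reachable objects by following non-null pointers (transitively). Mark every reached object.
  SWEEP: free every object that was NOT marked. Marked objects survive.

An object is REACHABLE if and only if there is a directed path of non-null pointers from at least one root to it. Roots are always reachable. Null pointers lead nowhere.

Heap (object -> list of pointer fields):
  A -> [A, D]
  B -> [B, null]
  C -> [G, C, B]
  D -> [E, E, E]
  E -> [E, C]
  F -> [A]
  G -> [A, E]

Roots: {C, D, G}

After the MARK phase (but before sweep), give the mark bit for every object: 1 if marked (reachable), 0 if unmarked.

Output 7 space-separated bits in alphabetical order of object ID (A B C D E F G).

Answer: 1 1 1 1 1 0 1

Derivation:
Roots: C D G
Mark C: refs=G C B, marked=C
Mark D: refs=E E E, marked=C D
Mark G: refs=A E, marked=C D G
Mark B: refs=B null, marked=B C D G
Mark E: refs=E C, marked=B C D E G
Mark A: refs=A D, marked=A B C D E G
Unmarked (collected): F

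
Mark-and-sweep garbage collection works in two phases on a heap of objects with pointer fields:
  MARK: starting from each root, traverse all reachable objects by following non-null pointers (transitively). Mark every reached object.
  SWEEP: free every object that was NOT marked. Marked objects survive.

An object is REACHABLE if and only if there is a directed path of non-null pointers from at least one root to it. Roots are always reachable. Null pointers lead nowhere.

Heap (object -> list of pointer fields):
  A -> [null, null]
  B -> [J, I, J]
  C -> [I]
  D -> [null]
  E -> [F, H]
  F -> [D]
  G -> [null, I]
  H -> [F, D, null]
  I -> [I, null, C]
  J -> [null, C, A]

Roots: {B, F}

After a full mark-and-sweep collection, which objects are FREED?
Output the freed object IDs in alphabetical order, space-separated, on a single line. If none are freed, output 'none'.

Roots: B F
Mark B: refs=J I J, marked=B
Mark F: refs=D, marked=B F
Mark J: refs=null C A, marked=B F J
Mark I: refs=I null C, marked=B F I J
Mark D: refs=null, marked=B D F I J
Mark C: refs=I, marked=B C D F I J
Mark A: refs=null null, marked=A B C D F I J
Unmarked (collected): E G H

Answer: E G H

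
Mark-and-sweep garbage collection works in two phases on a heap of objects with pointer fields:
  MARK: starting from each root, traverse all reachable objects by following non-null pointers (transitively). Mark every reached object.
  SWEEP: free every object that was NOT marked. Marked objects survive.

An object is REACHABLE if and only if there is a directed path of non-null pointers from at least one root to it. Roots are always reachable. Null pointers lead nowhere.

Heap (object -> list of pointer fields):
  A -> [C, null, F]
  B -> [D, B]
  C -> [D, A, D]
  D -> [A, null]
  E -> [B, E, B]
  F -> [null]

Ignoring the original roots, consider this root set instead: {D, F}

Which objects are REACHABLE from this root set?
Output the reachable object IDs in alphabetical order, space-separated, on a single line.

Answer: A C D F

Derivation:
Roots: D F
Mark D: refs=A null, marked=D
Mark F: refs=null, marked=D F
Mark A: refs=C null F, marked=A D F
Mark C: refs=D A D, marked=A C D F
Unmarked (collected): B E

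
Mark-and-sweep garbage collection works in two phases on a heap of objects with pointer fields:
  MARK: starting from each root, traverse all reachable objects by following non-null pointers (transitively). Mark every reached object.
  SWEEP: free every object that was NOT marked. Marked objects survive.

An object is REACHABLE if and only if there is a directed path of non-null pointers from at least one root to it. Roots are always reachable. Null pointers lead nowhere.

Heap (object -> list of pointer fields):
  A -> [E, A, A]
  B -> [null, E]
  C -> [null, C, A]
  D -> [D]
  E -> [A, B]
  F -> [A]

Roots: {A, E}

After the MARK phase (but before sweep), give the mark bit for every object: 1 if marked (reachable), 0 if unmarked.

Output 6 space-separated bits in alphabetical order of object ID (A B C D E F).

Roots: A E
Mark A: refs=E A A, marked=A
Mark E: refs=A B, marked=A E
Mark B: refs=null E, marked=A B E
Unmarked (collected): C D F

Answer: 1 1 0 0 1 0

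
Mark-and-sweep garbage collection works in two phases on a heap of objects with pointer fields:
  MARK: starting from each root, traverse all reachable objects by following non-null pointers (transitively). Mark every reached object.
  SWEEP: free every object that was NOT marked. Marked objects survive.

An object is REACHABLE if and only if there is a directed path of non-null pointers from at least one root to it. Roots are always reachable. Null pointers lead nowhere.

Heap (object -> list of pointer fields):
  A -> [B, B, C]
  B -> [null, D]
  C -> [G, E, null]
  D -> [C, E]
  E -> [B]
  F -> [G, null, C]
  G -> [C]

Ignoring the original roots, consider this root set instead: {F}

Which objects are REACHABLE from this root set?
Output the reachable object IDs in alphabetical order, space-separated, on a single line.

Answer: B C D E F G

Derivation:
Roots: F
Mark F: refs=G null C, marked=F
Mark G: refs=C, marked=F G
Mark C: refs=G E null, marked=C F G
Mark E: refs=B, marked=C E F G
Mark B: refs=null D, marked=B C E F G
Mark D: refs=C E, marked=B C D E F G
Unmarked (collected): A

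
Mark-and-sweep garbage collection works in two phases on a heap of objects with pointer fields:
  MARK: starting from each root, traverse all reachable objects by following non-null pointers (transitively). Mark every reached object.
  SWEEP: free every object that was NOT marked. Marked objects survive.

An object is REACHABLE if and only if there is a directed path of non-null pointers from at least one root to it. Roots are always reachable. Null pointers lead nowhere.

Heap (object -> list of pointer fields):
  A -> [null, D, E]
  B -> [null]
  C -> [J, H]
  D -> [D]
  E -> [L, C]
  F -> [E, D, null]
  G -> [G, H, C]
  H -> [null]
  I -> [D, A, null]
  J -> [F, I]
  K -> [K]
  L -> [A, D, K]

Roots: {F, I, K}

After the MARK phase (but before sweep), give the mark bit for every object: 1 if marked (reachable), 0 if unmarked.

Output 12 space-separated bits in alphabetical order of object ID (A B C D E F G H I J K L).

Answer: 1 0 1 1 1 1 0 1 1 1 1 1

Derivation:
Roots: F I K
Mark F: refs=E D null, marked=F
Mark I: refs=D A null, marked=F I
Mark K: refs=K, marked=F I K
Mark E: refs=L C, marked=E F I K
Mark D: refs=D, marked=D E F I K
Mark A: refs=null D E, marked=A D E F I K
Mark L: refs=A D K, marked=A D E F I K L
Mark C: refs=J H, marked=A C D E F I K L
Mark J: refs=F I, marked=A C D E F I J K L
Mark H: refs=null, marked=A C D E F H I J K L
Unmarked (collected): B G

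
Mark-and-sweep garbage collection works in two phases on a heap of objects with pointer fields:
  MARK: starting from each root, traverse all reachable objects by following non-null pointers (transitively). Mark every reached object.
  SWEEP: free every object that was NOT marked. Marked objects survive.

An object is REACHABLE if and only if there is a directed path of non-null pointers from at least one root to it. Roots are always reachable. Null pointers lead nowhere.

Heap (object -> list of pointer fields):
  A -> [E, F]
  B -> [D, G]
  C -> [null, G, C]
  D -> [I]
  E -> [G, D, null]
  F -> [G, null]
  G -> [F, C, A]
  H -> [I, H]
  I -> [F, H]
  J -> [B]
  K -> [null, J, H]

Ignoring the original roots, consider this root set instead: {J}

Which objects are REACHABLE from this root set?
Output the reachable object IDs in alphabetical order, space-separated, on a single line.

Answer: A B C D E F G H I J

Derivation:
Roots: J
Mark J: refs=B, marked=J
Mark B: refs=D G, marked=B J
Mark D: refs=I, marked=B D J
Mark G: refs=F C A, marked=B D G J
Mark I: refs=F H, marked=B D G I J
Mark F: refs=G null, marked=B D F G I J
Mark C: refs=null G C, marked=B C D F G I J
Mark A: refs=E F, marked=A B C D F G I J
Mark H: refs=I H, marked=A B C D F G H I J
Mark E: refs=G D null, marked=A B C D E F G H I J
Unmarked (collected): K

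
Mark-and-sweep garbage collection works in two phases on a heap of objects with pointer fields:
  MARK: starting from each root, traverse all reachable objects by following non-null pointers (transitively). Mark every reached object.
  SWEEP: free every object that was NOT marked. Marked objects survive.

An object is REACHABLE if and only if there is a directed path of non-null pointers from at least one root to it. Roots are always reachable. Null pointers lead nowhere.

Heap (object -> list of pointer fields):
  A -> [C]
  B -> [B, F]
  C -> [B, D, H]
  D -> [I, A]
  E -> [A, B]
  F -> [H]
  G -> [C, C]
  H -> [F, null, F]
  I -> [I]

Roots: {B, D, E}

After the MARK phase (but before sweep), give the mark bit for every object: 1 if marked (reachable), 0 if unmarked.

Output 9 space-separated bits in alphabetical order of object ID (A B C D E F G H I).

Roots: B D E
Mark B: refs=B F, marked=B
Mark D: refs=I A, marked=B D
Mark E: refs=A B, marked=B D E
Mark F: refs=H, marked=B D E F
Mark I: refs=I, marked=B D E F I
Mark A: refs=C, marked=A B D E F I
Mark H: refs=F null F, marked=A B D E F H I
Mark C: refs=B D H, marked=A B C D E F H I
Unmarked (collected): G

Answer: 1 1 1 1 1 1 0 1 1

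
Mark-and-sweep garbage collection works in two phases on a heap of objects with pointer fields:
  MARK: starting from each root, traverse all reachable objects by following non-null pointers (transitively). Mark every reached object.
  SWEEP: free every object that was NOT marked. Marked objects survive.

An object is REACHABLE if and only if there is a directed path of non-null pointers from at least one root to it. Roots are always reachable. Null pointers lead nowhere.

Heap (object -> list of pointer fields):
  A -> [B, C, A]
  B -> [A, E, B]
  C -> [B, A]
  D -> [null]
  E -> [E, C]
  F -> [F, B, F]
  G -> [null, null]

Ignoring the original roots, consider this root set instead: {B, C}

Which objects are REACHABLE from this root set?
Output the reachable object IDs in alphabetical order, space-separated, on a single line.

Answer: A B C E

Derivation:
Roots: B C
Mark B: refs=A E B, marked=B
Mark C: refs=B A, marked=B C
Mark A: refs=B C A, marked=A B C
Mark E: refs=E C, marked=A B C E
Unmarked (collected): D F G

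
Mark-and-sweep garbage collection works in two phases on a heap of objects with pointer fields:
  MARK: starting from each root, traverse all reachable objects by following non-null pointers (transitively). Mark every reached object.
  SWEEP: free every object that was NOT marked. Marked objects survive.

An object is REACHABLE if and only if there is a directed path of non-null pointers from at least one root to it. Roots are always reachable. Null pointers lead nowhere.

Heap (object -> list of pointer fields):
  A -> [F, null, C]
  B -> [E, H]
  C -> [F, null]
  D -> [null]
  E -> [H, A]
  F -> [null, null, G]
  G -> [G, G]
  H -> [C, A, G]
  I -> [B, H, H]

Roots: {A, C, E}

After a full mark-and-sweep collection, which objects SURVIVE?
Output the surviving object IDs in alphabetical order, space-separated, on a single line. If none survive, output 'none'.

Roots: A C E
Mark A: refs=F null C, marked=A
Mark C: refs=F null, marked=A C
Mark E: refs=H A, marked=A C E
Mark F: refs=null null G, marked=A C E F
Mark H: refs=C A G, marked=A C E F H
Mark G: refs=G G, marked=A C E F G H
Unmarked (collected): B D I

Answer: A C E F G H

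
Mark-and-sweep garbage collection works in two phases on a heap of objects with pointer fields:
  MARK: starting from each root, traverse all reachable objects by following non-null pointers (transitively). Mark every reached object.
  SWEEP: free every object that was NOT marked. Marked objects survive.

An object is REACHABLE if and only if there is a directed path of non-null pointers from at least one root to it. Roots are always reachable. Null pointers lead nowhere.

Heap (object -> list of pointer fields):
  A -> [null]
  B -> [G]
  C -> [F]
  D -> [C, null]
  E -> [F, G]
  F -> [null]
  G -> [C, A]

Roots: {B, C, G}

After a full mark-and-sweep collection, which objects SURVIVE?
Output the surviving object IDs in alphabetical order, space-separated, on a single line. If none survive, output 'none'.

Roots: B C G
Mark B: refs=G, marked=B
Mark C: refs=F, marked=B C
Mark G: refs=C A, marked=B C G
Mark F: refs=null, marked=B C F G
Mark A: refs=null, marked=A B C F G
Unmarked (collected): D E

Answer: A B C F G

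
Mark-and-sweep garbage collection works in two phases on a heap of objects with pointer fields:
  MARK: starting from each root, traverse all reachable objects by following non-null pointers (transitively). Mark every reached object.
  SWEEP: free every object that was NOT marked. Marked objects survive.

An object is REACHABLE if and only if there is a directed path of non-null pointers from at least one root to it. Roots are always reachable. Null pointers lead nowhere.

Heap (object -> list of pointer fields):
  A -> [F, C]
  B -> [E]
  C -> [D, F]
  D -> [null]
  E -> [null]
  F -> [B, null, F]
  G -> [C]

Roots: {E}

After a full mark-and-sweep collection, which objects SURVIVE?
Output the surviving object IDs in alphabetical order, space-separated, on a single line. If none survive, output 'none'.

Roots: E
Mark E: refs=null, marked=E
Unmarked (collected): A B C D F G

Answer: E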